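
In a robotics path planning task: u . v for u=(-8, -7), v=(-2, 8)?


u . v = u_x*v_x + u_y*v_y = (-8)*(-2) + (-7)*8
= 16 + (-56) = -40

-40


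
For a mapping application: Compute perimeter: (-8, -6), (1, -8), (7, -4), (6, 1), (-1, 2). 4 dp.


Sides: (-8, -6)->(1, -8): sqrt(85) = 9.219544, (1, -8)->(7, -4): sqrt(52) = 7.211103, (7, -4)->(6, 1): sqrt(26) = 5.09902, (6, 1)->(-1, 2): sqrt(50) = 7.071068, (-1, 2)->(-8, -6): sqrt(113) = 10.630146
Sum = 39.230881
Perimeter = 39.2309

39.2309


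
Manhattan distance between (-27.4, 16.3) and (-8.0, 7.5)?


|(-27.4)-(-8)| + |16.3-7.5| = 19.4 + 8.8 = 28.2

28.2


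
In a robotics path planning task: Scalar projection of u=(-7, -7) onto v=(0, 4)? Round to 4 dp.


u.v = -28, |v| = sqrt(16) = 4
Scalar projection = u.v / |v| = -28 / sqrt(16) = -7

-7


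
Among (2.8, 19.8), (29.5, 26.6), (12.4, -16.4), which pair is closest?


d(P0,P1) = 27.5523, d(P0,P2) = 37.4513, d(P1,P2) = 46.2754
Closest: P0 and P1

Closest pair: (2.8, 19.8) and (29.5, 26.6), distance = 27.5523


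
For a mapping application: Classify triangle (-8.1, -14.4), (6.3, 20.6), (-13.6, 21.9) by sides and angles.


Side lengths squared: AB^2=1432.36, BC^2=397.7, CA^2=1347.94
Sorted: [397.7, 1347.94, 1432.36]
By sides: Scalene, By angles: Acute

Scalene, Acute


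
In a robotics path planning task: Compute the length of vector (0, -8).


|u| = sqrt(0^2 + (-8)^2) = sqrt(64) = 8

8


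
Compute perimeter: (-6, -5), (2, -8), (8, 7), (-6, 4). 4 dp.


Sides: (-6, -5)->(2, -8): sqrt(73) = 8.544004, (2, -8)->(8, 7): sqrt(261) = 16.155494, (8, 7)->(-6, 4): sqrt(205) = 14.317821, (-6, 4)->(-6, -5): sqrt(81) = 9
Sum = 48.017319
Perimeter = 48.0173

48.0173


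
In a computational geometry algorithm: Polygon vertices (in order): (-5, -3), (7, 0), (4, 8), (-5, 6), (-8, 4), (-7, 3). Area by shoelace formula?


Shoelace sum: ((-5)*0 - 7*(-3)) + (7*8 - 4*0) + (4*6 - (-5)*8) + ((-5)*4 - (-8)*6) + ((-8)*3 - (-7)*4) + ((-7)*(-3) - (-5)*3)
= 209
Area = |209|/2 = 104.5

104.5


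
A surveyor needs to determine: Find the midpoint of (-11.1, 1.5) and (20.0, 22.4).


M = (((-11.1)+20)/2, (1.5+22.4)/2)
= (4.45, 11.95)

(4.45, 11.95)


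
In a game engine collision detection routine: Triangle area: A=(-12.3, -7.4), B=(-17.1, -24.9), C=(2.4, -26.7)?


Area = |x_A(y_B-y_C) + x_B(y_C-y_A) + x_C(y_A-y_B)|/2
= |(-22.14) + 330.03 + 42|/2
= 349.89/2 = 174.945

174.945


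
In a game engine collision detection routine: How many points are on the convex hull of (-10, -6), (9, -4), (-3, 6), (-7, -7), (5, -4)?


Convex hull vertices (CCW): (-10, -6), (-7, -7), (9, -4), (-3, 6)
Count = 4

4


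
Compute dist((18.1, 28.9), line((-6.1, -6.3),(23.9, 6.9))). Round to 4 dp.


|cross product| = 736.56
|line direction| = sqrt(1074.24) = 32.7756
Distance = 736.56/sqrt(1074.24) = 22.4728

22.4728


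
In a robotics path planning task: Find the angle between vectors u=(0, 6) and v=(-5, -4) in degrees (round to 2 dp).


u.v = -24, |u| = sqrt(36) = 6, |v| = sqrt(41) = 6.4031
cos(theta) = u.v/(|u||v|) = -24/sqrt(1476) = -0.624695
theta = acos(-0.624695) = 128.66 degrees

128.66 degrees


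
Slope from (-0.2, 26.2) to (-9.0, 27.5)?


slope = (y2-y1)/(x2-x1) = (27.5-26.2)/((-9)-(-0.2)) = 1.3/(-8.8) = -0.1477

-0.1477


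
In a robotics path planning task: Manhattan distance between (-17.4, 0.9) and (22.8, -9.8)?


|(-17.4)-22.8| + |0.9-(-9.8)| = 40.2 + 10.7 = 50.9

50.9


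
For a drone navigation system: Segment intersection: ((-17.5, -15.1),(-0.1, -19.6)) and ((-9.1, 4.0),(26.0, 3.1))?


Cross products: d1=-677.97, d2=-820.26, d3=370.14, d4=512.43
d1*d2 < 0 and d3*d4 < 0? no

No, they don't intersect


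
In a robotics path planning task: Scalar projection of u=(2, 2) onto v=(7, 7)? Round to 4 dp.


u.v = 28, |v| = sqrt(98) = 9.8995
Scalar projection = u.v / |v| = 28 / sqrt(98) = 2.8284

2.8284


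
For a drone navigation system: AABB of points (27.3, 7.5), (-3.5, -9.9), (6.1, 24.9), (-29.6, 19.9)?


x range: [-29.6, 27.3]
y range: [-9.9, 24.9]
Bounding box: (-29.6,-9.9) to (27.3,24.9)

(-29.6,-9.9) to (27.3,24.9)


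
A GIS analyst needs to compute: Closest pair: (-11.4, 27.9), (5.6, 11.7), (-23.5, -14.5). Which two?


d(P0,P1) = 23.4828, d(P0,P2) = 44.0927, d(P1,P2) = 39.1567
Closest: P0 and P1

Closest pair: (-11.4, 27.9) and (5.6, 11.7), distance = 23.4828


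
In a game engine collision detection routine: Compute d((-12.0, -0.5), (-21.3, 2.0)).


dx=-9.3, dy=2.5
d^2 = (-9.3)^2 + 2.5^2 = 92.74
d = sqrt(92.74) = 9.6302

9.6302


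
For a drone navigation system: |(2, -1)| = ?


|u| = sqrt(2^2 + (-1)^2) = sqrt(5) = 2.2361

2.2361


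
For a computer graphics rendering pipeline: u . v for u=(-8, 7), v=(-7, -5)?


u . v = u_x*v_x + u_y*v_y = (-8)*(-7) + 7*(-5)
= 56 + (-35) = 21

21


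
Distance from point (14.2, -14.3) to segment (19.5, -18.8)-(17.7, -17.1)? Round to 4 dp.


Project P onto AB: t = 1 (clamped to [0,1])
Closest point on segment: (17.7, -17.1)
Distance: 4.4822

4.4822


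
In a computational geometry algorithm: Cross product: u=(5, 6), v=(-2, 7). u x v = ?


u x v = u_x*v_y - u_y*v_x = 5*7 - 6*(-2)
= 35 - (-12) = 47

47


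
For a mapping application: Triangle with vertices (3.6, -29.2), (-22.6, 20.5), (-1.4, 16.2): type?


Side lengths squared: AB^2=3156.53, BC^2=467.93, CA^2=2086.16
Sorted: [467.93, 2086.16, 3156.53]
By sides: Scalene, By angles: Obtuse

Scalene, Obtuse


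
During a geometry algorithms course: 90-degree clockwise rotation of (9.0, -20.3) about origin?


90° CW: (x,y) -> (y, -x)
(9,-20.3) -> (-20.3, -9)

(-20.3, -9)


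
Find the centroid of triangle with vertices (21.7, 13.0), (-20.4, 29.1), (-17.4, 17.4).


Centroid = ((x_A+x_B+x_C)/3, (y_A+y_B+y_C)/3)
= ((21.7+(-20.4)+(-17.4))/3, (13+29.1+17.4)/3)
= (-5.3667, 19.8333)

(-5.3667, 19.8333)


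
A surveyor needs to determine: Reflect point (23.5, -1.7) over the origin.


Reflection over origin: (x,y) -> (-x,-y)
(23.5, -1.7) -> (-23.5, 1.7)

(-23.5, 1.7)


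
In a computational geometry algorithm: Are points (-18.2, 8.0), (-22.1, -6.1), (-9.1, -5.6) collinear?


Cross product: ((-22.1)-(-18.2))*((-5.6)-8) - ((-6.1)-8)*((-9.1)-(-18.2))
= 181.35

No, not collinear


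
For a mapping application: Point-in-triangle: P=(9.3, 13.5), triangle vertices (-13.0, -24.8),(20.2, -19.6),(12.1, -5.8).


Cross products: AB x AP = 1155.6, BC x BP = -117.69, CA x CP = -537.63
All same sign? no

No, outside


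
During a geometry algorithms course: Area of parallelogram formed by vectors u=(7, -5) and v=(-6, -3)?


|u x v| = |7*(-3) - (-5)*(-6)|
= |(-21) - 30| = 51

51


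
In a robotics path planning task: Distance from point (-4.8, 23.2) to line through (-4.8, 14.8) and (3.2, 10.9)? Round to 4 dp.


|cross product| = 67.2
|line direction| = sqrt(79.21) = 8.9
Distance = 67.2/sqrt(79.21) = 7.5506

7.5506


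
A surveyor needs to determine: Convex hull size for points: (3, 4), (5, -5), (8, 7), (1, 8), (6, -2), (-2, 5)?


Convex hull vertices (CCW): (-2, 5), (5, -5), (6, -2), (8, 7), (1, 8)
Count = 5

5


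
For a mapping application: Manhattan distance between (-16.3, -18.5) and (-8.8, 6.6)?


|(-16.3)-(-8.8)| + |(-18.5)-6.6| = 7.5 + 25.1 = 32.6

32.6


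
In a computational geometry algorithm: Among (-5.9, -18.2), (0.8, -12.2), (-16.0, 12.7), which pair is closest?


d(P0,P1) = 8.9939, d(P0,P2) = 32.5088, d(P1,P2) = 30.0375
Closest: P0 and P1

Closest pair: (-5.9, -18.2) and (0.8, -12.2), distance = 8.9939


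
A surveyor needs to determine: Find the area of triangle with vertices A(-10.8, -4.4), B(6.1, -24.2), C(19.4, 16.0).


Area = |x_A(y_B-y_C) + x_B(y_C-y_A) + x_C(y_A-y_B)|/2
= |434.16 + 124.44 + 384.12|/2
= 942.72/2 = 471.36

471.36


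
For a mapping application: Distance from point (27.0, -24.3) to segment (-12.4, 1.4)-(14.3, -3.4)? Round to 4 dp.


Project P onto AB: t = 1 (clamped to [0,1])
Closest point on segment: (14.3, -3.4)
Distance: 24.4561

24.4561


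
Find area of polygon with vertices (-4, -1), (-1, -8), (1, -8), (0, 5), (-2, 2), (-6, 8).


Shoelace sum: ((-4)*(-8) - (-1)*(-1)) + ((-1)*(-8) - 1*(-8)) + (1*5 - 0*(-8)) + (0*2 - (-2)*5) + ((-2)*8 - (-6)*2) + ((-6)*(-1) - (-4)*8)
= 96
Area = |96|/2 = 48

48


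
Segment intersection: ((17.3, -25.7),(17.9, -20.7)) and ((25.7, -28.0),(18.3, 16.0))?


Cross products: d1=352.58, d2=289.18, d3=-43.38, d4=20.02
d1*d2 < 0 and d3*d4 < 0? no

No, they don't intersect


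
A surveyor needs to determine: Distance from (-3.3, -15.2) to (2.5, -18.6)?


dx=5.8, dy=-3.4
d^2 = 5.8^2 + (-3.4)^2 = 45.2
d = sqrt(45.2) = 6.7231

6.7231


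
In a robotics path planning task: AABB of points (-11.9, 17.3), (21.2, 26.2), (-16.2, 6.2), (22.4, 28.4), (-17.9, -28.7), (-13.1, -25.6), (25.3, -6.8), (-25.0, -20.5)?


x range: [-25, 25.3]
y range: [-28.7, 28.4]
Bounding box: (-25,-28.7) to (25.3,28.4)

(-25,-28.7) to (25.3,28.4)


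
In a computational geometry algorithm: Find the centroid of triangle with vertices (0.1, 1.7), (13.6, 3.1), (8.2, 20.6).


Centroid = ((x_A+x_B+x_C)/3, (y_A+y_B+y_C)/3)
= ((0.1+13.6+8.2)/3, (1.7+3.1+20.6)/3)
= (7.3, 8.4667)

(7.3, 8.4667)


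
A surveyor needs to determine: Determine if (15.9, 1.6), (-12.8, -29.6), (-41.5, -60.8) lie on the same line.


Cross product: ((-12.8)-15.9)*((-60.8)-1.6) - ((-29.6)-1.6)*((-41.5)-15.9)
= 0

Yes, collinear


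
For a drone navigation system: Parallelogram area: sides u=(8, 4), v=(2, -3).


|u x v| = |8*(-3) - 4*2|
= |(-24) - 8| = 32

32


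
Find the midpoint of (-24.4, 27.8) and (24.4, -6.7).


M = (((-24.4)+24.4)/2, (27.8+(-6.7))/2)
= (0, 10.55)

(0, 10.55)


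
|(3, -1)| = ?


|u| = sqrt(3^2 + (-1)^2) = sqrt(10) = 3.1623

3.1623


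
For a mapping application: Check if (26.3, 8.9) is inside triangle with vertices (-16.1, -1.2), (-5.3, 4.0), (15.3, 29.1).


Cross products: AB x AP = -111.4, BC x BP = -692.22, CA x CP = 967.58
All same sign? no

No, outside


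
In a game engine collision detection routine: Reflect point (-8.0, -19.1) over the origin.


Reflection over origin: (x,y) -> (-x,-y)
(-8, -19.1) -> (8, 19.1)

(8, 19.1)


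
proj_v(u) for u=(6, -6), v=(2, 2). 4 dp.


u.v = 0, |v| = sqrt(8) = 2.8284
Scalar projection = u.v / |v| = 0 / sqrt(8) = 0

0


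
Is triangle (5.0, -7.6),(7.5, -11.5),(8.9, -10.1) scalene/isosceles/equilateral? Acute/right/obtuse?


Side lengths squared: AB^2=21.46, BC^2=3.92, CA^2=21.46
Sorted: [3.92, 21.46, 21.46]
By sides: Isosceles, By angles: Acute

Isosceles, Acute


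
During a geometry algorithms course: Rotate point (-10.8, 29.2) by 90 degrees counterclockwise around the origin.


90° CCW: (x,y) -> (-y, x)
(-10.8,29.2) -> (-29.2, -10.8)

(-29.2, -10.8)


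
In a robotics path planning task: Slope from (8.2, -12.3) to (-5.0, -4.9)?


slope = (y2-y1)/(x2-x1) = ((-4.9)-(-12.3))/((-5)-8.2) = 7.4/(-13.2) = -0.5606

-0.5606


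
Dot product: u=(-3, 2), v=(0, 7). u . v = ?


u . v = u_x*v_x + u_y*v_y = (-3)*0 + 2*7
= 0 + 14 = 14

14


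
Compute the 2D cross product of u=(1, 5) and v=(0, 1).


u x v = u_x*v_y - u_y*v_x = 1*1 - 5*0
= 1 - 0 = 1

1


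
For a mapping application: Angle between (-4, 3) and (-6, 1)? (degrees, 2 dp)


u.v = 27, |u| = sqrt(25) = 5, |v| = sqrt(37) = 6.0828
cos(theta) = u.v/(|u||v|) = 27/sqrt(925) = 0.887755
theta = acos(0.887755) = 27.41 degrees

27.41 degrees


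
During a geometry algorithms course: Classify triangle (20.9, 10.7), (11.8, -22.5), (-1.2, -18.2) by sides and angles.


Side lengths squared: AB^2=1185.05, BC^2=187.49, CA^2=1323.62
Sorted: [187.49, 1185.05, 1323.62]
By sides: Scalene, By angles: Acute

Scalene, Acute


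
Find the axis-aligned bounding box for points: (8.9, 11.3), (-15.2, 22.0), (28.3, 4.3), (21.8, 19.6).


x range: [-15.2, 28.3]
y range: [4.3, 22]
Bounding box: (-15.2,4.3) to (28.3,22)

(-15.2,4.3) to (28.3,22)


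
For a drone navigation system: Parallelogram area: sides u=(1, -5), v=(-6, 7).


|u x v| = |1*7 - (-5)*(-6)|
= |7 - 30| = 23

23


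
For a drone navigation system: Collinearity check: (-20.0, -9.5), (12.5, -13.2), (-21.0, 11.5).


Cross product: (12.5-(-20))*(11.5-(-9.5)) - ((-13.2)-(-9.5))*((-21)-(-20))
= 678.8

No, not collinear


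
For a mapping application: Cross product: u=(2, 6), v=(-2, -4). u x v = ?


u x v = u_x*v_y - u_y*v_x = 2*(-4) - 6*(-2)
= (-8) - (-12) = 4

4


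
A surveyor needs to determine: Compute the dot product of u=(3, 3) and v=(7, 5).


u . v = u_x*v_x + u_y*v_y = 3*7 + 3*5
= 21 + 15 = 36

36


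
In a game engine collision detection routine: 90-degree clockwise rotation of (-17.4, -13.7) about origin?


90° CW: (x,y) -> (y, -x)
(-17.4,-13.7) -> (-13.7, 17.4)

(-13.7, 17.4)


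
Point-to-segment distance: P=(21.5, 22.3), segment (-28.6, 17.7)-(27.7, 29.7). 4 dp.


Project P onto AB: t = 0.8679 (clamped to [0,1])
Closest point on segment: (20.2607, 28.1144)
Distance: 5.945

5.945


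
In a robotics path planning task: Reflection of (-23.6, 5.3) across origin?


Reflection over origin: (x,y) -> (-x,-y)
(-23.6, 5.3) -> (23.6, -5.3)

(23.6, -5.3)


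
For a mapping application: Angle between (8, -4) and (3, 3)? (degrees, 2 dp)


u.v = 12, |u| = sqrt(80) = 8.9443, |v| = sqrt(18) = 4.2426
cos(theta) = u.v/(|u||v|) = 12/sqrt(1440) = 0.316228
theta = acos(0.316228) = 71.57 degrees

71.57 degrees


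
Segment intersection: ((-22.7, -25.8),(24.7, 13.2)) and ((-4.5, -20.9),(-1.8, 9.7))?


Cross products: d1=543.69, d2=-801.45, d3=-477.54, d4=867.6
d1*d2 < 0 and d3*d4 < 0? yes

Yes, they intersect


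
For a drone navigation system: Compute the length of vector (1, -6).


|u| = sqrt(1^2 + (-6)^2) = sqrt(37) = 6.0828

6.0828


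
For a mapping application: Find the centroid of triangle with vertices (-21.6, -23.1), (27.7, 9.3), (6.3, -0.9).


Centroid = ((x_A+x_B+x_C)/3, (y_A+y_B+y_C)/3)
= (((-21.6)+27.7+6.3)/3, ((-23.1)+9.3+(-0.9))/3)
= (4.1333, -4.9)

(4.1333, -4.9)


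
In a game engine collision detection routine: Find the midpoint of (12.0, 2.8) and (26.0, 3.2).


M = ((12+26)/2, (2.8+3.2)/2)
= (19, 3)

(19, 3)


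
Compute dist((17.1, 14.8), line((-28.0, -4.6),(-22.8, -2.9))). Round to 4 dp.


|cross product| = 24.21
|line direction| = sqrt(29.93) = 5.4708
Distance = 24.21/sqrt(29.93) = 4.4253

4.4253


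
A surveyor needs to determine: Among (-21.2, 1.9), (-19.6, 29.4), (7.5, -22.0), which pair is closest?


d(P0,P1) = 27.5465, d(P0,P2) = 37.3484, d(P1,P2) = 58.1065
Closest: P0 and P1

Closest pair: (-21.2, 1.9) and (-19.6, 29.4), distance = 27.5465


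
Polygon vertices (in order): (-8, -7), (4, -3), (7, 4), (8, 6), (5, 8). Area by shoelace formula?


Shoelace sum: ((-8)*(-3) - 4*(-7)) + (4*4 - 7*(-3)) + (7*6 - 8*4) + (8*8 - 5*6) + (5*(-7) - (-8)*8)
= 162
Area = |162|/2 = 81

81


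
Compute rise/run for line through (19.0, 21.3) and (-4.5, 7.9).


slope = (y2-y1)/(x2-x1) = (7.9-21.3)/((-4.5)-19) = (-13.4)/(-23.5) = 0.5702

0.5702


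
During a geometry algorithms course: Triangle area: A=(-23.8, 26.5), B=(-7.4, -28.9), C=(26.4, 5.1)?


Area = |x_A(y_B-y_C) + x_B(y_C-y_A) + x_C(y_A-y_B)|/2
= |809.2 + 158.36 + 1462.56|/2
= 2430.12/2 = 1215.06

1215.06


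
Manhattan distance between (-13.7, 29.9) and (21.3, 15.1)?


|(-13.7)-21.3| + |29.9-15.1| = 35 + 14.8 = 49.8

49.8


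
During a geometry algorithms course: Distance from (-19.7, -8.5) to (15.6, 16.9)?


dx=35.3, dy=25.4
d^2 = 35.3^2 + 25.4^2 = 1891.25
d = sqrt(1891.25) = 43.4885

43.4885


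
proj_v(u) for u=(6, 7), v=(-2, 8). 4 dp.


u.v = 44, |v| = sqrt(68) = 8.2462
Scalar projection = u.v / |v| = 44 / sqrt(68) = 5.3358

5.3358


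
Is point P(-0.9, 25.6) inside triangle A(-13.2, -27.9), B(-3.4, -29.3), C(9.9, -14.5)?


Cross products: AB x AP = 541.52, BC x BP = 693.17, CA x CP = -1071.03
All same sign? no

No, outside


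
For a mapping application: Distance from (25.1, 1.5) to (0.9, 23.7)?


dx=-24.2, dy=22.2
d^2 = (-24.2)^2 + 22.2^2 = 1078.48
d = sqrt(1078.48) = 32.8402

32.8402


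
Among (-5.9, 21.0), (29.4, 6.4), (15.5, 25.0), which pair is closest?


d(P0,P1) = 38.2001, d(P0,P2) = 21.7706, d(P1,P2) = 23.22
Closest: P0 and P2

Closest pair: (-5.9, 21.0) and (15.5, 25.0), distance = 21.7706


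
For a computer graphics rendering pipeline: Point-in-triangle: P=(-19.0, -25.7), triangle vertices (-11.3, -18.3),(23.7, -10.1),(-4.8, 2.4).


Cross products: AB x AP = -195.86, BC x BP = 978.35, CA x CP = -111.29
All same sign? no

No, outside


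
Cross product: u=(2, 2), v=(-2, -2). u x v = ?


u x v = u_x*v_y - u_y*v_x = 2*(-2) - 2*(-2)
= (-4) - (-4) = 0

0


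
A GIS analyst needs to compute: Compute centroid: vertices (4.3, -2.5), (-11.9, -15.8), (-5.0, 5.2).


Centroid = ((x_A+x_B+x_C)/3, (y_A+y_B+y_C)/3)
= ((4.3+(-11.9)+(-5))/3, ((-2.5)+(-15.8)+5.2)/3)
= (-4.2, -4.3667)

(-4.2, -4.3667)


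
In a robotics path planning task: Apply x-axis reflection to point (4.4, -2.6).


Reflection over x-axis: (x,y) -> (x,-y)
(4.4, -2.6) -> (4.4, 2.6)

(4.4, 2.6)


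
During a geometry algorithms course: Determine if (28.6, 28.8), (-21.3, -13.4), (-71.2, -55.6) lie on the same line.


Cross product: ((-21.3)-28.6)*((-55.6)-28.8) - ((-13.4)-28.8)*((-71.2)-28.6)
= 0

Yes, collinear


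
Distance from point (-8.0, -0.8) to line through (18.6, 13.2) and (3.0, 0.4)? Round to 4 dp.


|cross product| = 122.08
|line direction| = sqrt(407.2) = 20.1792
Distance = 122.08/sqrt(407.2) = 6.0498

6.0498


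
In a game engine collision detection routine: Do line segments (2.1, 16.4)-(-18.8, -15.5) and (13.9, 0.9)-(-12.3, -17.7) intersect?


Cross products: d1=-625.58, d2=-178.54, d3=700.37, d4=253.33
d1*d2 < 0 and d3*d4 < 0? no

No, they don't intersect


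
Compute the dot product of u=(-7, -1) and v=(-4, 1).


u . v = u_x*v_x + u_y*v_y = (-7)*(-4) + (-1)*1
= 28 + (-1) = 27

27


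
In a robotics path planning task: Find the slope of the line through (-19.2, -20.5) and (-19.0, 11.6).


slope = (y2-y1)/(x2-x1) = (11.6-(-20.5))/((-19)-(-19.2)) = 32.1/0.2 = 160.5

160.5


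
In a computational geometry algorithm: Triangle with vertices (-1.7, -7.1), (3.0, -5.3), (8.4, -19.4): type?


Side lengths squared: AB^2=25.33, BC^2=227.97, CA^2=253.3
Sorted: [25.33, 227.97, 253.3]
By sides: Scalene, By angles: Right

Scalene, Right


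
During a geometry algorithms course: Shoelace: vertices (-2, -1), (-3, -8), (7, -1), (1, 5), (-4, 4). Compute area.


Shoelace sum: ((-2)*(-8) - (-3)*(-1)) + ((-3)*(-1) - 7*(-8)) + (7*5 - 1*(-1)) + (1*4 - (-4)*5) + ((-4)*(-1) - (-2)*4)
= 144
Area = |144|/2 = 72

72


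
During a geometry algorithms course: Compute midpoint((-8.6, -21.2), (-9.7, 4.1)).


M = (((-8.6)+(-9.7))/2, ((-21.2)+4.1)/2)
= (-9.15, -8.55)

(-9.15, -8.55)


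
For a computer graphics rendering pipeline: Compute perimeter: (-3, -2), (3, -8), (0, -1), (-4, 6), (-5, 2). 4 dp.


Sides: (-3, -2)->(3, -8): sqrt(72) = 8.485281, (3, -8)->(0, -1): sqrt(58) = 7.615773, (0, -1)->(-4, 6): sqrt(65) = 8.062258, (-4, 6)->(-5, 2): sqrt(17) = 4.123106, (-5, 2)->(-3, -2): sqrt(20) = 4.472136
Sum = 32.758554
Perimeter = 32.7586

32.7586


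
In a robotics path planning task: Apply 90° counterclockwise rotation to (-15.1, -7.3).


90° CCW: (x,y) -> (-y, x)
(-15.1,-7.3) -> (7.3, -15.1)

(7.3, -15.1)


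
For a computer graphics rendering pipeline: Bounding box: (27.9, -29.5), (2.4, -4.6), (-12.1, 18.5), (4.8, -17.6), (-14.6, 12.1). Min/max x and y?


x range: [-14.6, 27.9]
y range: [-29.5, 18.5]
Bounding box: (-14.6,-29.5) to (27.9,18.5)

(-14.6,-29.5) to (27.9,18.5)


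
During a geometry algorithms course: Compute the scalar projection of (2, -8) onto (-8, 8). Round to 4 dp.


u.v = -80, |v| = sqrt(128) = 11.3137
Scalar projection = u.v / |v| = -80 / sqrt(128) = -7.0711

-7.0711


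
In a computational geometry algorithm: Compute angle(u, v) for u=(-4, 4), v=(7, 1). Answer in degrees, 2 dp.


u.v = -24, |u| = sqrt(32) = 5.6569, |v| = sqrt(50) = 7.0711
cos(theta) = u.v/(|u||v|) = -24/sqrt(1600) = -0.6
theta = acos(-0.6) = 126.87 degrees

126.87 degrees


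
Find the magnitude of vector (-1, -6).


|u| = sqrt((-1)^2 + (-6)^2) = sqrt(37) = 6.0828

6.0828


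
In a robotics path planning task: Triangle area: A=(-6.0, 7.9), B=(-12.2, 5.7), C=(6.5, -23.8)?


Area = |x_A(y_B-y_C) + x_B(y_C-y_A) + x_C(y_A-y_B)|/2
= |(-177) + 386.74 + 14.3|/2
= 224.04/2 = 112.02

112.02


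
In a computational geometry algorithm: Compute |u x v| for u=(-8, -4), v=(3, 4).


|u x v| = |(-8)*4 - (-4)*3|
= |(-32) - (-12)| = 20

20


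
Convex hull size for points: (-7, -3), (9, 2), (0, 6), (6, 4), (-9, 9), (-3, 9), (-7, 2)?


Convex hull vertices (CCW): (-9, 9), (-7, -3), (9, 2), (6, 4), (-3, 9)
Count = 5

5


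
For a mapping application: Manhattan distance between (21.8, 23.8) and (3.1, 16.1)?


|21.8-3.1| + |23.8-16.1| = 18.7 + 7.7 = 26.4

26.4


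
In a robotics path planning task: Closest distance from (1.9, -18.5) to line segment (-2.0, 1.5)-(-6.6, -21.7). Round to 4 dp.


Project P onto AB: t = 0.7974 (clamped to [0,1])
Closest point on segment: (-5.668, -16.9994)
Distance: 7.7153

7.7153


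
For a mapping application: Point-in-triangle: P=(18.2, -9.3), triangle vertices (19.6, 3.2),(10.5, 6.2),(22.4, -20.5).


Cross products: AB x AP = 117.95, BC x BP = 21.14, CA x CP = 68.18
All same sign? yes

Yes, inside


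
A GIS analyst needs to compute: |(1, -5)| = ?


|u| = sqrt(1^2 + (-5)^2) = sqrt(26) = 5.099

5.099


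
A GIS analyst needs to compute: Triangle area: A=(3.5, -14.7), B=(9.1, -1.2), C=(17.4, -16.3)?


Area = |x_A(y_B-y_C) + x_B(y_C-y_A) + x_C(y_A-y_B)|/2
= |52.85 + (-14.56) + (-234.9)|/2
= 196.61/2 = 98.305

98.305


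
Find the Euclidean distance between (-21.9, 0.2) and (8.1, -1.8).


dx=30, dy=-2
d^2 = 30^2 + (-2)^2 = 904
d = sqrt(904) = 30.0666

30.0666


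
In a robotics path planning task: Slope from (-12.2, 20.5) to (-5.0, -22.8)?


slope = (y2-y1)/(x2-x1) = ((-22.8)-20.5)/((-5)-(-12.2)) = (-43.3)/7.2 = -6.0139

-6.0139


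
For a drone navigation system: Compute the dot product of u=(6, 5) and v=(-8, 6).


u . v = u_x*v_x + u_y*v_y = 6*(-8) + 5*6
= (-48) + 30 = -18

-18


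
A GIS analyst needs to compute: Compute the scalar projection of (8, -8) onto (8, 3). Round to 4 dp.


u.v = 40, |v| = sqrt(73) = 8.544
Scalar projection = u.v / |v| = 40 / sqrt(73) = 4.6816

4.6816


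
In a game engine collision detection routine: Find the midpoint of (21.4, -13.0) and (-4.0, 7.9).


M = ((21.4+(-4))/2, ((-13)+7.9)/2)
= (8.7, -2.55)

(8.7, -2.55)


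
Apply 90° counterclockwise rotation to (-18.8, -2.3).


90° CCW: (x,y) -> (-y, x)
(-18.8,-2.3) -> (2.3, -18.8)

(2.3, -18.8)


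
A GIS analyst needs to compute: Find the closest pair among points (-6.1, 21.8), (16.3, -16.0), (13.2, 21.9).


d(P0,P1) = 43.9386, d(P0,P2) = 19.3003, d(P1,P2) = 38.0266
Closest: P0 and P2

Closest pair: (-6.1, 21.8) and (13.2, 21.9), distance = 19.3003


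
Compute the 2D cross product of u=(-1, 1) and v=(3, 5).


u x v = u_x*v_y - u_y*v_x = (-1)*5 - 1*3
= (-5) - 3 = -8

-8


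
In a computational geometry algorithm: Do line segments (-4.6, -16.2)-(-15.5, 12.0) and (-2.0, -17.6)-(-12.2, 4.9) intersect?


Cross products: d1=44.22, d2=1.83, d3=-58.06, d4=-15.67
d1*d2 < 0 and d3*d4 < 0? no

No, they don't intersect


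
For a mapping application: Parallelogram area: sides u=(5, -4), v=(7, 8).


|u x v| = |5*8 - (-4)*7|
= |40 - (-28)| = 68

68


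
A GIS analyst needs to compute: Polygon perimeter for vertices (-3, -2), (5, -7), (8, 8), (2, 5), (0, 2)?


Sides: (-3, -2)->(5, -7): sqrt(89) = 9.433981, (5, -7)->(8, 8): sqrt(234) = 15.297059, (8, 8)->(2, 5): sqrt(45) = 6.708204, (2, 5)->(0, 2): sqrt(13) = 3.605551, (0, 2)->(-3, -2): sqrt(25) = 5
Sum = 40.044795
Perimeter = 40.0448

40.0448


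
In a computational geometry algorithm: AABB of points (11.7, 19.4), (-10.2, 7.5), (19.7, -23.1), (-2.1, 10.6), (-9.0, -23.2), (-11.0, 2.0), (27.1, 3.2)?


x range: [-11, 27.1]
y range: [-23.2, 19.4]
Bounding box: (-11,-23.2) to (27.1,19.4)

(-11,-23.2) to (27.1,19.4)


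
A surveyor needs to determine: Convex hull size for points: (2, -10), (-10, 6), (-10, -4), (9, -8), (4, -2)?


Convex hull vertices (CCW): (-10, -4), (2, -10), (9, -8), (4, -2), (-10, 6)
Count = 5

5


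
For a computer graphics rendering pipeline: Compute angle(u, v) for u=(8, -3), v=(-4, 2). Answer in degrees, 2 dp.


u.v = -38, |u| = sqrt(73) = 8.544, |v| = sqrt(20) = 4.4721
cos(theta) = u.v/(|u||v|) = -38/sqrt(1460) = -0.994505
theta = acos(-0.994505) = 173.99 degrees

173.99 degrees


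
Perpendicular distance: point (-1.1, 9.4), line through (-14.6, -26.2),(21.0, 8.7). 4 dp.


|cross product| = 796.21
|line direction| = sqrt(2485.37) = 49.8535
Distance = 796.21/sqrt(2485.37) = 15.971

15.971


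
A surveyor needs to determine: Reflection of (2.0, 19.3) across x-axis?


Reflection over x-axis: (x,y) -> (x,-y)
(2, 19.3) -> (2, -19.3)

(2, -19.3)


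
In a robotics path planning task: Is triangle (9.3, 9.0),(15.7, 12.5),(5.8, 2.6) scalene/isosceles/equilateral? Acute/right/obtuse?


Side lengths squared: AB^2=53.21, BC^2=196.02, CA^2=53.21
Sorted: [53.21, 53.21, 196.02]
By sides: Isosceles, By angles: Obtuse

Isosceles, Obtuse


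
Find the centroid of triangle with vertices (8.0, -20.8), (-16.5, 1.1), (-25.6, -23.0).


Centroid = ((x_A+x_B+x_C)/3, (y_A+y_B+y_C)/3)
= ((8+(-16.5)+(-25.6))/3, ((-20.8)+1.1+(-23))/3)
= (-11.3667, -14.2333)

(-11.3667, -14.2333)


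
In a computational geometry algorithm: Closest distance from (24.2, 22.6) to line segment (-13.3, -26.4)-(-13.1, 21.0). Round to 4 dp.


Project P onto AB: t = 1 (clamped to [0,1])
Closest point on segment: (-13.1, 21)
Distance: 37.3343

37.3343


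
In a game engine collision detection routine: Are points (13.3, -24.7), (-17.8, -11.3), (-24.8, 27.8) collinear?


Cross product: ((-17.8)-13.3)*(27.8-(-24.7)) - ((-11.3)-(-24.7))*((-24.8)-13.3)
= -1122.21

No, not collinear


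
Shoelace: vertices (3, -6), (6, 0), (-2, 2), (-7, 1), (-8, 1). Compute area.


Shoelace sum: (3*0 - 6*(-6)) + (6*2 - (-2)*0) + ((-2)*1 - (-7)*2) + ((-7)*1 - (-8)*1) + ((-8)*(-6) - 3*1)
= 106
Area = |106|/2 = 53

53


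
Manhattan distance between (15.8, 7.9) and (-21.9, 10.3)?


|15.8-(-21.9)| + |7.9-10.3| = 37.7 + 2.4 = 40.1

40.1


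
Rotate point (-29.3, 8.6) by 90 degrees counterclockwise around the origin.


90° CCW: (x,y) -> (-y, x)
(-29.3,8.6) -> (-8.6, -29.3)

(-8.6, -29.3)


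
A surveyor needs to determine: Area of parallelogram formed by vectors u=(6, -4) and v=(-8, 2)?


|u x v| = |6*2 - (-4)*(-8)|
= |12 - 32| = 20

20


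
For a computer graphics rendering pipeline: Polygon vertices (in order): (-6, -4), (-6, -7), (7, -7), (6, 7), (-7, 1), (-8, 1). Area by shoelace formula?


Shoelace sum: ((-6)*(-7) - (-6)*(-4)) + ((-6)*(-7) - 7*(-7)) + (7*7 - 6*(-7)) + (6*1 - (-7)*7) + ((-7)*1 - (-8)*1) + ((-8)*(-4) - (-6)*1)
= 294
Area = |294|/2 = 147

147


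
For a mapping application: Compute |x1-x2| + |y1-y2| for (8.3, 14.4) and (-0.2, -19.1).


|8.3-(-0.2)| + |14.4-(-19.1)| = 8.5 + 33.5 = 42

42


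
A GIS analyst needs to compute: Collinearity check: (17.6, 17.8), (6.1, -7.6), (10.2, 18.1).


Cross product: (6.1-17.6)*(18.1-17.8) - ((-7.6)-17.8)*(10.2-17.6)
= -191.41

No, not collinear


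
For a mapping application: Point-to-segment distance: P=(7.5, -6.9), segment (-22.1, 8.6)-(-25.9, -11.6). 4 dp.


Project P onto AB: t = 0.4749 (clamped to [0,1])
Closest point on segment: (-23.9045, -0.9922)
Distance: 31.9553

31.9553


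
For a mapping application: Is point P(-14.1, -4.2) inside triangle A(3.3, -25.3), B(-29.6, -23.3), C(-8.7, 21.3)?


Cross products: AB x AP = -659.39, BC x BP = -292.11, CA x CP = -557.64
All same sign? yes

Yes, inside


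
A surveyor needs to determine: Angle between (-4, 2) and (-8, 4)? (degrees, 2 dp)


u.v = 40, |u| = sqrt(20) = 4.4721, |v| = sqrt(80) = 8.9443
cos(theta) = u.v/(|u||v|) = 40/sqrt(1600) = 1
theta = acos(1) = 0 degrees

0 degrees


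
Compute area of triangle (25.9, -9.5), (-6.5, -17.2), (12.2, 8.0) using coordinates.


Area = |x_A(y_B-y_C) + x_B(y_C-y_A) + x_C(y_A-y_B)|/2
= |(-652.68) + (-113.75) + 93.94|/2
= 672.49/2 = 336.245

336.245


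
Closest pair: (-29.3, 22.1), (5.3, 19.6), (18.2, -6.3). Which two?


d(P0,P1) = 34.6902, d(P0,P2) = 55.3427, d(P1,P2) = 28.9348
Closest: P1 and P2

Closest pair: (5.3, 19.6) and (18.2, -6.3), distance = 28.9348


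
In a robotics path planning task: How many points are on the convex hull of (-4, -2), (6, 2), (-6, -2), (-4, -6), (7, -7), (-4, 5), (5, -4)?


Convex hull vertices (CCW): (-6, -2), (-4, -6), (7, -7), (6, 2), (-4, 5)
Count = 5

5


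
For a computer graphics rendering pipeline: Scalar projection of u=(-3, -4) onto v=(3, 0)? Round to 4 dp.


u.v = -9, |v| = sqrt(9) = 3
Scalar projection = u.v / |v| = -9 / sqrt(9) = -3

-3


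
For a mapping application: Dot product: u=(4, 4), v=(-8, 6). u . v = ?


u . v = u_x*v_x + u_y*v_y = 4*(-8) + 4*6
= (-32) + 24 = -8

-8


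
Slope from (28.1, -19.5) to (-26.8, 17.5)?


slope = (y2-y1)/(x2-x1) = (17.5-(-19.5))/((-26.8)-28.1) = 37/(-54.9) = -0.674

-0.674


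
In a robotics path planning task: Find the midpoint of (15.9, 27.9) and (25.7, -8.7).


M = ((15.9+25.7)/2, (27.9+(-8.7))/2)
= (20.8, 9.6)

(20.8, 9.6)


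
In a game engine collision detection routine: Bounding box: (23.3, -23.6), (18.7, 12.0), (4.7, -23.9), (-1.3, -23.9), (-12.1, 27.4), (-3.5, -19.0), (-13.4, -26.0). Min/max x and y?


x range: [-13.4, 23.3]
y range: [-26, 27.4]
Bounding box: (-13.4,-26) to (23.3,27.4)

(-13.4,-26) to (23.3,27.4)


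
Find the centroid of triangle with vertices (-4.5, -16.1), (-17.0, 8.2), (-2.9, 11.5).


Centroid = ((x_A+x_B+x_C)/3, (y_A+y_B+y_C)/3)
= (((-4.5)+(-17)+(-2.9))/3, ((-16.1)+8.2+11.5)/3)
= (-8.1333, 1.2)

(-8.1333, 1.2)


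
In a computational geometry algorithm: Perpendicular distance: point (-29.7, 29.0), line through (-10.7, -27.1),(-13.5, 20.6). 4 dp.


|cross product| = 749.22
|line direction| = sqrt(2283.13) = 47.7821
Distance = 749.22/sqrt(2283.13) = 15.6799

15.6799


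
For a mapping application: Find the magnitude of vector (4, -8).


|u| = sqrt(4^2 + (-8)^2) = sqrt(80) = 8.9443

8.9443


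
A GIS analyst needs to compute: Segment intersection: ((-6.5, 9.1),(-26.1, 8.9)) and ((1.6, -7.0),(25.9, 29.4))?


Cross products: d1=686.07, d2=1394.65, d3=317.18, d4=-391.4
d1*d2 < 0 and d3*d4 < 0? no

No, they don't intersect


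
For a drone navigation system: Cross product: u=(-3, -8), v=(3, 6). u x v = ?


u x v = u_x*v_y - u_y*v_x = (-3)*6 - (-8)*3
= (-18) - (-24) = 6

6


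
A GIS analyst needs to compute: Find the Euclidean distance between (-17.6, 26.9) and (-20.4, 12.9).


dx=-2.8, dy=-14
d^2 = (-2.8)^2 + (-14)^2 = 203.84
d = sqrt(203.84) = 14.2773

14.2773


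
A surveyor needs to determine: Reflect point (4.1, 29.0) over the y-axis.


Reflection over y-axis: (x,y) -> (-x,y)
(4.1, 29) -> (-4.1, 29)

(-4.1, 29)


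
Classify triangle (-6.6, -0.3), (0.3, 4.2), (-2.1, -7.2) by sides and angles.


Side lengths squared: AB^2=67.86, BC^2=135.72, CA^2=67.86
Sorted: [67.86, 67.86, 135.72]
By sides: Isosceles, By angles: Right

Isosceles, Right


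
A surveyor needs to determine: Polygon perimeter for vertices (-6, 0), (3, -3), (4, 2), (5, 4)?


Sides: (-6, 0)->(3, -3): sqrt(90) = 9.486833, (3, -3)->(4, 2): sqrt(26) = 5.09902, (4, 2)->(5, 4): sqrt(5) = 2.236068, (5, 4)->(-6, 0): sqrt(137) = 11.7047
Sum = 28.526621
Perimeter = 28.5266

28.5266


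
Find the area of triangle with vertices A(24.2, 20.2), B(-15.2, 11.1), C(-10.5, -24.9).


Area = |x_A(y_B-y_C) + x_B(y_C-y_A) + x_C(y_A-y_B)|/2
= |871.2 + 685.52 + (-95.55)|/2
= 1461.17/2 = 730.585

730.585


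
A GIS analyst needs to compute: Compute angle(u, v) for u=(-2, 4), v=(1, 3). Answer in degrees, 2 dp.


u.v = 10, |u| = sqrt(20) = 4.4721, |v| = sqrt(10) = 3.1623
cos(theta) = u.v/(|u||v|) = 10/sqrt(200) = 0.707107
theta = acos(0.707107) = 45 degrees

45 degrees


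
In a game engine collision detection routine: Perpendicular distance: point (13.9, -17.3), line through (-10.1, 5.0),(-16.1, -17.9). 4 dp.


|cross product| = 683.4
|line direction| = sqrt(560.41) = 23.673
Distance = 683.4/sqrt(560.41) = 28.8684

28.8684


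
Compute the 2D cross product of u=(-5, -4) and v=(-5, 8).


u x v = u_x*v_y - u_y*v_x = (-5)*8 - (-4)*(-5)
= (-40) - 20 = -60

-60


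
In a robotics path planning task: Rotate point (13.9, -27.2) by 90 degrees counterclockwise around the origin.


90° CCW: (x,y) -> (-y, x)
(13.9,-27.2) -> (27.2, 13.9)

(27.2, 13.9)


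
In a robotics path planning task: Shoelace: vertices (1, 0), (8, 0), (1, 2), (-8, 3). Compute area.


Shoelace sum: (1*0 - 8*0) + (8*2 - 1*0) + (1*3 - (-8)*2) + ((-8)*0 - 1*3)
= 32
Area = |32|/2 = 16

16


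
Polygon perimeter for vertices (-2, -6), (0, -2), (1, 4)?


Sides: (-2, -6)->(0, -2): sqrt(20) = 4.472136, (0, -2)->(1, 4): sqrt(37) = 6.082763, (1, 4)->(-2, -6): sqrt(109) = 10.440307
Sum = 20.995206
Perimeter = 20.9952

20.9952


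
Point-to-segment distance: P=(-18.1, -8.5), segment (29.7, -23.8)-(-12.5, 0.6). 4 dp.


Project P onto AB: t = 1 (clamped to [0,1])
Closest point on segment: (-12.5, 0.6)
Distance: 10.685

10.685


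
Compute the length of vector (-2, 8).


|u| = sqrt((-2)^2 + 8^2) = sqrt(68) = 8.2462

8.2462


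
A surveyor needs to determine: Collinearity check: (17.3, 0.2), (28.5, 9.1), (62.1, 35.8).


Cross product: (28.5-17.3)*(35.8-0.2) - (9.1-0.2)*(62.1-17.3)
= 0

Yes, collinear


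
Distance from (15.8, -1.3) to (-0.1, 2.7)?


dx=-15.9, dy=4
d^2 = (-15.9)^2 + 4^2 = 268.81
d = sqrt(268.81) = 16.3954

16.3954


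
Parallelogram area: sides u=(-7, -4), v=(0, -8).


|u x v| = |(-7)*(-8) - (-4)*0|
= |56 - 0| = 56

56


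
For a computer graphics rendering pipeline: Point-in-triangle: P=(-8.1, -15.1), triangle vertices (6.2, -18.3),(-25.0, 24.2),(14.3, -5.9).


Cross products: AB x AP = 507.91, BC x BP = -1035.8, CA x CP = -203.24
All same sign? no

No, outside


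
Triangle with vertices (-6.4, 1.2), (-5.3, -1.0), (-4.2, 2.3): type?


Side lengths squared: AB^2=6.05, BC^2=12.1, CA^2=6.05
Sorted: [6.05, 6.05, 12.1]
By sides: Isosceles, By angles: Right

Isosceles, Right


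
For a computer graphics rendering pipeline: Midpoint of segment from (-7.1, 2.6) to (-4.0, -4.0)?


M = (((-7.1)+(-4))/2, (2.6+(-4))/2)
= (-5.55, -0.7)

(-5.55, -0.7)


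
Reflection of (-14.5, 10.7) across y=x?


Reflection over y=x: (x,y) -> (y,x)
(-14.5, 10.7) -> (10.7, -14.5)

(10.7, -14.5)


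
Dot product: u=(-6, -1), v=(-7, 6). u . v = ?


u . v = u_x*v_x + u_y*v_y = (-6)*(-7) + (-1)*6
= 42 + (-6) = 36

36


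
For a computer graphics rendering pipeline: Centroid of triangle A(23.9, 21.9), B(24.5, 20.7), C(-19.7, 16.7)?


Centroid = ((x_A+x_B+x_C)/3, (y_A+y_B+y_C)/3)
= ((23.9+24.5+(-19.7))/3, (21.9+20.7+16.7)/3)
= (9.5667, 19.7667)

(9.5667, 19.7667)


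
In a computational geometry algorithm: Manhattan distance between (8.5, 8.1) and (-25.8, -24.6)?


|8.5-(-25.8)| + |8.1-(-24.6)| = 34.3 + 32.7 = 67

67


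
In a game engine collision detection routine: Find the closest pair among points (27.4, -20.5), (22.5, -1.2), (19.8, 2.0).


d(P0,P1) = 19.9123, d(P0,P2) = 23.7489, d(P1,P2) = 4.1869
Closest: P1 and P2

Closest pair: (22.5, -1.2) and (19.8, 2.0), distance = 4.1869


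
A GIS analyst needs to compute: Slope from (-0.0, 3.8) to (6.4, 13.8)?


slope = (y2-y1)/(x2-x1) = (13.8-3.8)/(6.4-0) = 10/6.4 = 1.5625

1.5625


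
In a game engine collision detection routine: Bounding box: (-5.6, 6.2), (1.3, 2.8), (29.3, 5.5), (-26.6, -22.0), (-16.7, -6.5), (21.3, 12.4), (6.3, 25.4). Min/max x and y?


x range: [-26.6, 29.3]
y range: [-22, 25.4]
Bounding box: (-26.6,-22) to (29.3,25.4)

(-26.6,-22) to (29.3,25.4)


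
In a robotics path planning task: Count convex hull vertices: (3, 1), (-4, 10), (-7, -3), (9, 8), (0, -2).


Convex hull vertices (CCW): (-7, -3), (0, -2), (3, 1), (9, 8), (-4, 10)
Count = 5

5


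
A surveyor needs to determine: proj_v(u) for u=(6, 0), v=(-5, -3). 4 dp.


u.v = -30, |v| = sqrt(34) = 5.831
Scalar projection = u.v / |v| = -30 / sqrt(34) = -5.145

-5.145


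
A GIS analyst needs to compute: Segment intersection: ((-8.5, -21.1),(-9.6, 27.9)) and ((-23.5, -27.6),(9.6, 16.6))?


Cross products: d1=-447.85, d2=1222.67, d3=742.15, d4=-928.37
d1*d2 < 0 and d3*d4 < 0? yes

Yes, they intersect


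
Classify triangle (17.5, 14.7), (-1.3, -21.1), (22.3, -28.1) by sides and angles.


Side lengths squared: AB^2=1635.08, BC^2=605.96, CA^2=1854.88
Sorted: [605.96, 1635.08, 1854.88]
By sides: Scalene, By angles: Acute

Scalene, Acute


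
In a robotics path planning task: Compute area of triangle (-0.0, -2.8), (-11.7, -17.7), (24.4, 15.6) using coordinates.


Area = |x_A(y_B-y_C) + x_B(y_C-y_A) + x_C(y_A-y_B)|/2
= |0 + (-215.28) + 363.56|/2
= 148.28/2 = 74.14

74.14


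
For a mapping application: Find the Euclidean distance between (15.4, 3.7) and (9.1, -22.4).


dx=-6.3, dy=-26.1
d^2 = (-6.3)^2 + (-26.1)^2 = 720.9
d = sqrt(720.9) = 26.8496

26.8496


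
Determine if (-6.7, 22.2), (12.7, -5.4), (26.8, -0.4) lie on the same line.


Cross product: (12.7-(-6.7))*((-0.4)-22.2) - ((-5.4)-22.2)*(26.8-(-6.7))
= 486.16

No, not collinear


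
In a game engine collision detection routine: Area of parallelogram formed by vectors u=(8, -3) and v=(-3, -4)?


|u x v| = |8*(-4) - (-3)*(-3)|
= |(-32) - 9| = 41

41


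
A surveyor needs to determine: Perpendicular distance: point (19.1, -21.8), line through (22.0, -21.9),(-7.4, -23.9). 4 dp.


|cross product| = 8.74
|line direction| = sqrt(868.36) = 29.4679
Distance = 8.74/sqrt(868.36) = 0.2966

0.2966


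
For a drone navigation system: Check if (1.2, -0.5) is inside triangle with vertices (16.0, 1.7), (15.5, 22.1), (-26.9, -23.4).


Cross products: AB x AP = 303.02, BC x BP = 307.59, CA x CP = 277.1
All same sign? yes

Yes, inside


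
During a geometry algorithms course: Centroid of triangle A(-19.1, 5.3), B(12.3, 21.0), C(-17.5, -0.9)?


Centroid = ((x_A+x_B+x_C)/3, (y_A+y_B+y_C)/3)
= (((-19.1)+12.3+(-17.5))/3, (5.3+21+(-0.9))/3)
= (-8.1, 8.4667)

(-8.1, 8.4667)


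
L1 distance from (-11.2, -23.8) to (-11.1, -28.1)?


|(-11.2)-(-11.1)| + |(-23.8)-(-28.1)| = 0.1 + 4.3 = 4.4

4.4


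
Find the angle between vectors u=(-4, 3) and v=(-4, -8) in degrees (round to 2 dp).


u.v = -8, |u| = sqrt(25) = 5, |v| = sqrt(80) = 8.9443
cos(theta) = u.v/(|u||v|) = -8/sqrt(2000) = -0.178885
theta = acos(-0.178885) = 100.3 degrees

100.3 degrees


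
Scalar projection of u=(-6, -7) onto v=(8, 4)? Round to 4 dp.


u.v = -76, |v| = sqrt(80) = 8.9443
Scalar projection = u.v / |v| = -76 / sqrt(80) = -8.4971

-8.4971


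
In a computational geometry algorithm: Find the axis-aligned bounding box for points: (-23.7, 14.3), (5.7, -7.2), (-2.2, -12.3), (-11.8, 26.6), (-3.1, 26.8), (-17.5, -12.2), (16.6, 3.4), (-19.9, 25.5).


x range: [-23.7, 16.6]
y range: [-12.3, 26.8]
Bounding box: (-23.7,-12.3) to (16.6,26.8)

(-23.7,-12.3) to (16.6,26.8)


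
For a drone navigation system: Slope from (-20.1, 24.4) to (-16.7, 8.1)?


slope = (y2-y1)/(x2-x1) = (8.1-24.4)/((-16.7)-(-20.1)) = (-16.3)/3.4 = -4.7941

-4.7941
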